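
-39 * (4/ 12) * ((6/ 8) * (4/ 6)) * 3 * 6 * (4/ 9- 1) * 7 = 455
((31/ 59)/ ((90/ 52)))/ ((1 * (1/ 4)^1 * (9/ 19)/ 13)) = 796328/ 23895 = 33.33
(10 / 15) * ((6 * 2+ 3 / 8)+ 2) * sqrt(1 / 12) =115 * sqrt(3) / 72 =2.77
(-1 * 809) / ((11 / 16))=-12944 / 11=-1176.73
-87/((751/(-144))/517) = 6476976/751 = 8624.47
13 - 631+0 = -618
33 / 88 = 3 / 8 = 0.38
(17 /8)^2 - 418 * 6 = -2503.48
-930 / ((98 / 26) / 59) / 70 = -71331 / 343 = -207.96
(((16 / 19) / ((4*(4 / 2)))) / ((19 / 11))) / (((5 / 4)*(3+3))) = 0.01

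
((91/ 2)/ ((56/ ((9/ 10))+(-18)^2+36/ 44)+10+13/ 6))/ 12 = 3003/ 316172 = 0.01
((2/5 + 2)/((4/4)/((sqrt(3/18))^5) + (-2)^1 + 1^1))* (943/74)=5658/1438375 + 203688* sqrt(6)/1438375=0.35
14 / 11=1.27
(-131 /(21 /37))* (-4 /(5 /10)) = 38776 /21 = 1846.48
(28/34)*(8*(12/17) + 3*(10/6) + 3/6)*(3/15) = 2653/1445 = 1.84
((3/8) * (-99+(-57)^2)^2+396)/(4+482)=826963/108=7657.06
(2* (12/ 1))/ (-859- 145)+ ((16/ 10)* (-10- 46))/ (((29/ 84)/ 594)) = -5610706278/ 36395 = -154161.46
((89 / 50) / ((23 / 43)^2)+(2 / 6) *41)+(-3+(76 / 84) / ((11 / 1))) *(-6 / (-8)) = 54072883 / 3054975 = 17.70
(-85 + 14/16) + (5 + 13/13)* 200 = 8927/8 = 1115.88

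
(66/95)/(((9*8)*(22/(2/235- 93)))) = -21853/535800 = -0.04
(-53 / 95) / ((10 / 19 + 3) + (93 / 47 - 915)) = 2491 / 4060895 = 0.00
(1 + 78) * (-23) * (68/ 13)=-123556/ 13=-9504.31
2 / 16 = 1 / 8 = 0.12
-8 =-8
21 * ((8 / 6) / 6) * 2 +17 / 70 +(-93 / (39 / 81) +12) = -171.58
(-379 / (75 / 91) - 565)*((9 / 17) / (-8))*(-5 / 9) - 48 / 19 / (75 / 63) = -964168 / 24225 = -39.80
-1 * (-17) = 17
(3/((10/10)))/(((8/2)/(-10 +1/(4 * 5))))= -597/80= -7.46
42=42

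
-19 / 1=-19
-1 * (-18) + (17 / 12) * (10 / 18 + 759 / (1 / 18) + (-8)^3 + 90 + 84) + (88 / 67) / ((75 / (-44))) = 3417867283 / 180900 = 18893.68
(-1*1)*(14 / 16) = -7 / 8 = -0.88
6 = 6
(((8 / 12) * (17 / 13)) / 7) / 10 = 17 / 1365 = 0.01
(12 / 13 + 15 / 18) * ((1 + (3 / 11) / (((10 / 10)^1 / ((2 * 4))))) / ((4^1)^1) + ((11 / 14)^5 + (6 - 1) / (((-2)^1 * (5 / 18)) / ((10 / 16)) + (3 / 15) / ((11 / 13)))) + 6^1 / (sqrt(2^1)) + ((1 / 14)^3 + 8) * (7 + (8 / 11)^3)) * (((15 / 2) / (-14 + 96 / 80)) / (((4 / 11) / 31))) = -1289155300428850825 / 279815250018304 - 3503775 * sqrt(2) / 13312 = -4979.39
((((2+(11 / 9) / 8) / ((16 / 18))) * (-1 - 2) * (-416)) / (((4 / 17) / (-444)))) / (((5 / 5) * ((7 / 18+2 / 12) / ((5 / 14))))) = -102662235 / 28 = -3666508.39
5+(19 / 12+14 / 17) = 1511 / 204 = 7.41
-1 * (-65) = 65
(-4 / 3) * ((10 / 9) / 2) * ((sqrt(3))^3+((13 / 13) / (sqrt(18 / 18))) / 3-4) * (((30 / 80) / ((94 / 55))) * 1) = 3025 / 5076-275 * sqrt(3) / 564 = -0.25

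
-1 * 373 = -373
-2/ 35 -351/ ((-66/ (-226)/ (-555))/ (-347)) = -89115819997/ 385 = -231469662.33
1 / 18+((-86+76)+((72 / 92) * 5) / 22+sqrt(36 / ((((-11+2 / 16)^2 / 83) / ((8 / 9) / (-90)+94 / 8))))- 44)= -244853 / 4554+8 * sqrt(7892885) / 1305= -36.54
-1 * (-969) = 969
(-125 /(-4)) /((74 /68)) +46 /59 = 128779 /4366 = 29.50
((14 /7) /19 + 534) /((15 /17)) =172516 /285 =605.32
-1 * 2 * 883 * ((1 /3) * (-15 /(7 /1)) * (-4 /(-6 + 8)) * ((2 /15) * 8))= -56512 /21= -2691.05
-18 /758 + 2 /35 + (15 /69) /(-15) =17302 /915285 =0.02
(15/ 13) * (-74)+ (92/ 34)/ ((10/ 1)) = -94051/ 1105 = -85.11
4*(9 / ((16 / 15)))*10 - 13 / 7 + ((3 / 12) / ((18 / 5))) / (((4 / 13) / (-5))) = 674381 / 2016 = 334.51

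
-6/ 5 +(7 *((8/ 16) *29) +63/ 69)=101.21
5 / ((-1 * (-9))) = 5 / 9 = 0.56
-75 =-75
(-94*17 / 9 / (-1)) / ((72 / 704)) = 140624 / 81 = 1736.10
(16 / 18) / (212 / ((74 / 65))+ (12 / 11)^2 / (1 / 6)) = 17908 / 3895461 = 0.00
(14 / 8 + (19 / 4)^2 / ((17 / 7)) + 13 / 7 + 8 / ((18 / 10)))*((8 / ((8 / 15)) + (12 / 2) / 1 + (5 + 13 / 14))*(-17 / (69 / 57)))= -2128650199 / 324576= -6558.25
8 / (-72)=-0.11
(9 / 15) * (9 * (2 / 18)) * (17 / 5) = 2.04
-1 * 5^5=-3125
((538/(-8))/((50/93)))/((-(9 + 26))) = 25017/7000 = 3.57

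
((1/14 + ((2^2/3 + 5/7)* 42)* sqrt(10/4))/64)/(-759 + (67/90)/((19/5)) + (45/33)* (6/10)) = -80883* sqrt(10)/91249376 - 1881/1277491264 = -0.00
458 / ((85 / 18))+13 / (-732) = 6033503 / 62220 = 96.97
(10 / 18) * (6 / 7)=10 / 21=0.48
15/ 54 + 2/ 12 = 4/ 9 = 0.44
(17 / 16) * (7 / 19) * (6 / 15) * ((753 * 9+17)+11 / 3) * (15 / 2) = 2426767 / 304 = 7982.79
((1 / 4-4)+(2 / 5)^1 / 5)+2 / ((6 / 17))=599 / 300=2.00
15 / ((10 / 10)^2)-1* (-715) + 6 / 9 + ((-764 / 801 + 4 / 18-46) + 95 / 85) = 9328363 / 13617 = 685.05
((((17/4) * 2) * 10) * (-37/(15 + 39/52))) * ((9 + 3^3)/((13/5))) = -2764.84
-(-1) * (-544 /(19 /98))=-53312 /19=-2805.89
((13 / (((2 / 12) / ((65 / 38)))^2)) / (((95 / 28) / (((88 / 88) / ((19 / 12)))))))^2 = 1103478043449600 / 16983563041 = 64973.29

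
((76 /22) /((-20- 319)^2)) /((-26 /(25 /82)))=-475 /1347563646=-0.00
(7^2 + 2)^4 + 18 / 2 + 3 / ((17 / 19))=115008627 / 17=6765213.35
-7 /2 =-3.50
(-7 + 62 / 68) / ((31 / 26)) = -2691 / 527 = -5.11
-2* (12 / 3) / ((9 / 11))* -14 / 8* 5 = 770 / 9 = 85.56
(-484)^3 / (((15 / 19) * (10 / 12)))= -4308436352 / 25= -172337454.08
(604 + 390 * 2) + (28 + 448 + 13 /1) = 1873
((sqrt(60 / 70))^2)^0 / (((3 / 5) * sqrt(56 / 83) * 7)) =5 * sqrt(1162) / 588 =0.29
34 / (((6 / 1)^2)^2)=17 / 648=0.03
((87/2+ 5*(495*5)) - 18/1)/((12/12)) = 12400.50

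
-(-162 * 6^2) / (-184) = -729 / 23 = -31.70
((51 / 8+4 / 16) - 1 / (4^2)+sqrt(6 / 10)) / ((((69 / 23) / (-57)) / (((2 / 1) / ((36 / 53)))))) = -35245 / 96 - 1007 * sqrt(15) / 90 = -410.47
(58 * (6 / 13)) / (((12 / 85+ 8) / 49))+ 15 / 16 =5831415 / 35984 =162.06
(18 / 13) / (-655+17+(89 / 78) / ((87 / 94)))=-4698 / 2160551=-0.00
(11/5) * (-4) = -44/5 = -8.80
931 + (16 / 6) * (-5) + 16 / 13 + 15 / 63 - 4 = 249832 / 273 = 915.14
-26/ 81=-0.32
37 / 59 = 0.63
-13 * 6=-78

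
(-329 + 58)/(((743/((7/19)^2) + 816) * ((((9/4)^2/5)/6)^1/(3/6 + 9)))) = -20184080/8321589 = -2.43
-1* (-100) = 100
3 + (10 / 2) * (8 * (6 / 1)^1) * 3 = 723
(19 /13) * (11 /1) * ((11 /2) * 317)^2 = 2541266321 /52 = 48870506.17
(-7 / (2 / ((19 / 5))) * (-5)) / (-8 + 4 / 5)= -665 / 72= -9.24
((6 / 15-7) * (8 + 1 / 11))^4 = 5082121521 / 625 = 8131394.43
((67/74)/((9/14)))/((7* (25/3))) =67/2775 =0.02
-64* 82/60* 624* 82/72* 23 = -64335232/45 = -1429671.82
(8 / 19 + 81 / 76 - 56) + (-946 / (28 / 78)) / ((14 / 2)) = -1604979 / 3724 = -430.98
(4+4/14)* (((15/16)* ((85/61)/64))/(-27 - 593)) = -3825/27109376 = -0.00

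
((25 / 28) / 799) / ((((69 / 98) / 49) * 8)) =0.01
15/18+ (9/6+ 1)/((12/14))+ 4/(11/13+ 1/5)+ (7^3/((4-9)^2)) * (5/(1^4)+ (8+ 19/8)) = 742963/3400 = 218.52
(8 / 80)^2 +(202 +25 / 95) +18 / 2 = 401419 / 1900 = 211.27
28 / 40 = 7 / 10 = 0.70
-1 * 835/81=-10.31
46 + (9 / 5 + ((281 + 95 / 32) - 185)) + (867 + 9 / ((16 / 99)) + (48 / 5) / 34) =2909689 / 2720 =1069.74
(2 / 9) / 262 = 1 / 1179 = 0.00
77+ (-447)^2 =199886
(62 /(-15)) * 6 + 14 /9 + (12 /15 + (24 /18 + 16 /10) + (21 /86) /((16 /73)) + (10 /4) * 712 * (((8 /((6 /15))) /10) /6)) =35600057 /61920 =574.94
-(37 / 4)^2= -1369 / 16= -85.56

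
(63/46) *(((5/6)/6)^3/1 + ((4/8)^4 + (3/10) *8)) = 4025539/1192320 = 3.38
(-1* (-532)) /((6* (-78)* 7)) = -19 /117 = -0.16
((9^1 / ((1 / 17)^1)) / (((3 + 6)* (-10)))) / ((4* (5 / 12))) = -51 / 50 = -1.02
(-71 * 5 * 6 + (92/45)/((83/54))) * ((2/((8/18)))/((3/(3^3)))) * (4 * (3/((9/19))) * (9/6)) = -1359549522/415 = -3276022.94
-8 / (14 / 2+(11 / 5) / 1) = -20 / 23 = -0.87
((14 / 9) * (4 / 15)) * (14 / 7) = 112 / 135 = 0.83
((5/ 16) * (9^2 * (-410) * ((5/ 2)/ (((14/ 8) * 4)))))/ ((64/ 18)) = -3736125/ 3584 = -1042.45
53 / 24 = 2.21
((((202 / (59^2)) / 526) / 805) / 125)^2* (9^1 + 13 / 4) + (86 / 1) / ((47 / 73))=4349271839951493059854447 / 32560652513176198437500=133.57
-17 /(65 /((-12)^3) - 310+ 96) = 29376 /369857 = 0.08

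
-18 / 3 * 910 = -5460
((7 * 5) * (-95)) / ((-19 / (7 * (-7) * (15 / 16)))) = -128625 / 16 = -8039.06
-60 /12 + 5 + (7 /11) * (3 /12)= 7 /44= 0.16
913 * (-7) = -6391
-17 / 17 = -1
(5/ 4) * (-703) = -3515/ 4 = -878.75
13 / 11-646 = -7093 / 11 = -644.82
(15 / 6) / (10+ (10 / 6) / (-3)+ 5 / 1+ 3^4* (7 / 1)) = 45 / 10466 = 0.00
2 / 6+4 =13 / 3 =4.33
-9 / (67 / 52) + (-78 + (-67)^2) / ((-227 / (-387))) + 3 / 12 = 7513.34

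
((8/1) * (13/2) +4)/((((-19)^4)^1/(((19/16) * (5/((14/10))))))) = 0.00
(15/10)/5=3/10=0.30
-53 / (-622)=53 / 622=0.09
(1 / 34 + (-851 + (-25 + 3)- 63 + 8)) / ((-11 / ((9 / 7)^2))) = 2555631 / 18326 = 139.45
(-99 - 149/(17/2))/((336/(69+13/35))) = -171781/7140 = -24.06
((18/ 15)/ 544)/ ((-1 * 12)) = -1/ 5440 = -0.00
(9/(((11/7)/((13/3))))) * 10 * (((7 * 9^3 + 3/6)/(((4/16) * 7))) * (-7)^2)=390111540/11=35464685.45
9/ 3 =3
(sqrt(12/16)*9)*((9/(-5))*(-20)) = 162*sqrt(3) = 280.59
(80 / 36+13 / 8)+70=5317 / 72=73.85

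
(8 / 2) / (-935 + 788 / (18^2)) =-162 / 37769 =-0.00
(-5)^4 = 625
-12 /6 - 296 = -298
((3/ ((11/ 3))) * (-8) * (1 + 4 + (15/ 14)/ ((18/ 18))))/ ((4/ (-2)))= 1530/ 77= 19.87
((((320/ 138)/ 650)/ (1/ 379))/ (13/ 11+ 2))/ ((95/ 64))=4269056/ 14912625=0.29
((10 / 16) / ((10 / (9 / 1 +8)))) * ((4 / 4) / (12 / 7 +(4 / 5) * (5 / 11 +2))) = 6545 / 22656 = 0.29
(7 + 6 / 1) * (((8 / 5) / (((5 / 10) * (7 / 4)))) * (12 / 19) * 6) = 59904 / 665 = 90.08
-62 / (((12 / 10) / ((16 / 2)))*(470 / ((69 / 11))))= -2852 / 517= -5.52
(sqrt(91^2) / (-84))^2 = 169 / 144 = 1.17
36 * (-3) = -108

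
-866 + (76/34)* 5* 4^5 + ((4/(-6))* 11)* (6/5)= 898442/85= 10569.91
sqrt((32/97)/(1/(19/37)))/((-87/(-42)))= 56 * sqrt(136382)/104081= 0.20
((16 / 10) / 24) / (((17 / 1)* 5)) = 1 / 1275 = 0.00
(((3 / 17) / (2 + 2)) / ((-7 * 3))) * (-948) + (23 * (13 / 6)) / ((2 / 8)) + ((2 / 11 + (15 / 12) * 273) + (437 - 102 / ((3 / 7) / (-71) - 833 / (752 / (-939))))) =1994063079634091 / 2035467160188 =979.66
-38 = -38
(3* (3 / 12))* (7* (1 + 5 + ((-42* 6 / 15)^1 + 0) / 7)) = 189 / 10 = 18.90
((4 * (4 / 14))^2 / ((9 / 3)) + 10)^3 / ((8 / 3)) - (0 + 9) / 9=450158822 / 1058841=425.14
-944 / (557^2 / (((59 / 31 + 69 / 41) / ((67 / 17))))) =-73146784 / 26419874093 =-0.00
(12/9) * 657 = 876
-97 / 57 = -1.70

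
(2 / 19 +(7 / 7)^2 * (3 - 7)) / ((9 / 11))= -814 / 171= -4.76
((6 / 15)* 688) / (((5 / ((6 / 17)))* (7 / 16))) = 132096 / 2975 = 44.40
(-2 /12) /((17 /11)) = -11 /102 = -0.11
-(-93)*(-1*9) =-837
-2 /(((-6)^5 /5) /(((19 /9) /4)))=0.00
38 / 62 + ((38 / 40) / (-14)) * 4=741 / 2170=0.34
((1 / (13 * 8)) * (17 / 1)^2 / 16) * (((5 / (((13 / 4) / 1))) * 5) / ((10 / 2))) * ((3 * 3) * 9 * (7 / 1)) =819315 / 5408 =151.50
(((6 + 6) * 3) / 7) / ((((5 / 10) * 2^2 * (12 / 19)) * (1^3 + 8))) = 19 / 42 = 0.45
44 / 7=6.29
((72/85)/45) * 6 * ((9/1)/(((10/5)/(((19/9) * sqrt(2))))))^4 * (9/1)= 14074668/425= 33116.87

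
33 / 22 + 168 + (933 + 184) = 2573 / 2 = 1286.50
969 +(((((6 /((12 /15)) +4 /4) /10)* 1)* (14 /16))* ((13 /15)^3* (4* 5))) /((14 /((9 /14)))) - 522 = 37585349 /84000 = 447.44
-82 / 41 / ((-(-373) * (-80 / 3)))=3 / 14920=0.00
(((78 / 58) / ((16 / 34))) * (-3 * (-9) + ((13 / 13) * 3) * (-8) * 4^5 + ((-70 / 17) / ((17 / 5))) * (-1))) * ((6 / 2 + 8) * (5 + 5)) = -15217297095 / 1972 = -7716682.10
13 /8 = 1.62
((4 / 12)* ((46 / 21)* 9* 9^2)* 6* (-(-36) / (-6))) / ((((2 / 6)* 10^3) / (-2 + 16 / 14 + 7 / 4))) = -51.33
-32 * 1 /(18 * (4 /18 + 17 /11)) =-176 /175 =-1.01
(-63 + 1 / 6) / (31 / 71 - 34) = 26767 / 14298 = 1.87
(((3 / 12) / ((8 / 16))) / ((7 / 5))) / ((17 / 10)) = 25 / 119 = 0.21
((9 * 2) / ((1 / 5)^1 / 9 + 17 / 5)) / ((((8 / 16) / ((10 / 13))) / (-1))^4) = 64800000 / 2199197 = 29.47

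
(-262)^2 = 68644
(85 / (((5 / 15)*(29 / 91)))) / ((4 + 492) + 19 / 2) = 15470 / 9773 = 1.58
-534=-534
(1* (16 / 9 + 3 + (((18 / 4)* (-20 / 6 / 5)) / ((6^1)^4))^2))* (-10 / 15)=-891649 / 279936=-3.19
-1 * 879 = -879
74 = 74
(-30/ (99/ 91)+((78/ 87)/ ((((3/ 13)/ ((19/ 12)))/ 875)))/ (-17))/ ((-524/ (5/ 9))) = 167988275/ 460347624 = 0.36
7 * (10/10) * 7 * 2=98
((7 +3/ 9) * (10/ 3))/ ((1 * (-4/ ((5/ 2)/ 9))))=-1.70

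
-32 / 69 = -0.46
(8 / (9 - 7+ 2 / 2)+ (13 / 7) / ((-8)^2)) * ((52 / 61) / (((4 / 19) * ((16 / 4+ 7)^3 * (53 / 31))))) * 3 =27741311 / 1927799104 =0.01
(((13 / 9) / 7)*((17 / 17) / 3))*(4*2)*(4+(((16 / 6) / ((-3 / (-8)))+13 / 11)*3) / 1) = 99112 / 6237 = 15.89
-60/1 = -60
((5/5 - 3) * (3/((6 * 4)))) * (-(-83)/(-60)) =83/240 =0.35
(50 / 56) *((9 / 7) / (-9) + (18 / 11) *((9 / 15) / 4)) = 395 / 4312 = 0.09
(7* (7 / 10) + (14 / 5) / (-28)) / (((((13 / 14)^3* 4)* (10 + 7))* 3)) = 5488 / 186745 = 0.03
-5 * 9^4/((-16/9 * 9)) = 32805/16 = 2050.31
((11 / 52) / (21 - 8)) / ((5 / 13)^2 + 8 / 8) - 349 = -270813 / 776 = -348.99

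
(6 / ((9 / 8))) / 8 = 2 / 3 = 0.67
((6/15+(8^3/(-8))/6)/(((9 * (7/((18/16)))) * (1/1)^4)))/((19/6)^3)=-198/34295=-0.01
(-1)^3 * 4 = -4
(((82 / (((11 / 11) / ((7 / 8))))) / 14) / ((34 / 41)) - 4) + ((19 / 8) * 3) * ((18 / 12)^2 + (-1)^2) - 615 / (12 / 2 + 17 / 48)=-2371013 / 33184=-71.45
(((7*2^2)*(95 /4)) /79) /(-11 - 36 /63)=-0.73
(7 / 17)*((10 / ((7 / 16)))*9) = 1440 / 17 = 84.71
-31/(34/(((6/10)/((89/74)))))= -3441/7565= -0.45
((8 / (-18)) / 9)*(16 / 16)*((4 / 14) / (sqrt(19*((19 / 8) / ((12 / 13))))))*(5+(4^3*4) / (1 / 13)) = -35552*sqrt(78) / 46683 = -6.73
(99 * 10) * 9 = 8910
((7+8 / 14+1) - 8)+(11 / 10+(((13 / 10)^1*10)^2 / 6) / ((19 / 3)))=4069 / 665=6.12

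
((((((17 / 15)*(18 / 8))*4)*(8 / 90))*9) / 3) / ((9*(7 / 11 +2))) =748 / 6525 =0.11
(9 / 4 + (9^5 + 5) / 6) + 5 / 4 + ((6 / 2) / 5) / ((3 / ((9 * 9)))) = 295861 / 30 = 9862.03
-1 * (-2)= 2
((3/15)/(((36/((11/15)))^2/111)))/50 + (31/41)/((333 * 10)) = 15161609/36863100000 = 0.00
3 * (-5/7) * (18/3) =-90/7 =-12.86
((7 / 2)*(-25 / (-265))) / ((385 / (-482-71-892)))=-1445 / 1166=-1.24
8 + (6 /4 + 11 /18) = 91 /9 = 10.11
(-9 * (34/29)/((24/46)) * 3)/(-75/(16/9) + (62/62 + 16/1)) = 28152/11687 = 2.41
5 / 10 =1 / 2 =0.50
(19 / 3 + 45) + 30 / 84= 2171 / 42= 51.69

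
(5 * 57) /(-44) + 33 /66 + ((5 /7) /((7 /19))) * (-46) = -205167 /2156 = -95.16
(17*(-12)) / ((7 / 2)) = -408 / 7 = -58.29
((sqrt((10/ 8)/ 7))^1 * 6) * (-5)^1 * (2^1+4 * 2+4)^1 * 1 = -30 * sqrt(35) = -177.48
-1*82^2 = -6724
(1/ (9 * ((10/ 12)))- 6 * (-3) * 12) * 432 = 466848/ 5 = 93369.60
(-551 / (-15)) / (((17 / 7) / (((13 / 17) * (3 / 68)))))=50141 / 98260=0.51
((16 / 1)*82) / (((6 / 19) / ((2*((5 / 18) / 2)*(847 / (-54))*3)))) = -13196260 / 243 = -54305.60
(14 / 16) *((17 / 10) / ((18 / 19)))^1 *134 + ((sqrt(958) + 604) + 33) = sqrt(958) + 610127 / 720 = 878.35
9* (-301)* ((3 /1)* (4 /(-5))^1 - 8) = 140868 /5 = 28173.60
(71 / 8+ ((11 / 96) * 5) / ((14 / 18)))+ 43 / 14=2841 / 224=12.68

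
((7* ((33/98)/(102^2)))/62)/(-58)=-11/174592992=-0.00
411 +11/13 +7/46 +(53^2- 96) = 1868749/598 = 3125.00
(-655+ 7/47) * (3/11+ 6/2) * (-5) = 503640/47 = 10715.74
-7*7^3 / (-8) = 2401 / 8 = 300.12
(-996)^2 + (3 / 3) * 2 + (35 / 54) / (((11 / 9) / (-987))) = 991494.59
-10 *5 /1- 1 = -51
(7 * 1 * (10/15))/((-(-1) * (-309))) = -14/927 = -0.02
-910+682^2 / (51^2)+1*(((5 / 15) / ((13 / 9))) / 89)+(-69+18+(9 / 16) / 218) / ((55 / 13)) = -429075712011599 / 577315046880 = -743.23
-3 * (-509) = 1527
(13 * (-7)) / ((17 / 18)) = -1638 / 17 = -96.35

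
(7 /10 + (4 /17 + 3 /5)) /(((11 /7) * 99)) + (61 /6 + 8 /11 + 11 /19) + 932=553112048 /586245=943.48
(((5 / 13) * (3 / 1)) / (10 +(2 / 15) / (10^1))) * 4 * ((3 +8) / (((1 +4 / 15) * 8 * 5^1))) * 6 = 111375 / 185497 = 0.60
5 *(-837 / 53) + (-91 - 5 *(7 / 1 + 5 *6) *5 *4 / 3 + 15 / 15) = -222965 / 159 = -1402.30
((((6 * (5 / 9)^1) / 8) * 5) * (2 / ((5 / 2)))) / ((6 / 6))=5 / 3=1.67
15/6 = 5/2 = 2.50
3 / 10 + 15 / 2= 39 / 5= 7.80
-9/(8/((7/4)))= -63/32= -1.97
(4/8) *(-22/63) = -11/63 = -0.17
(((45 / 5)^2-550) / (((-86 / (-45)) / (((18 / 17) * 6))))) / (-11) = 1139670 / 8041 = 141.73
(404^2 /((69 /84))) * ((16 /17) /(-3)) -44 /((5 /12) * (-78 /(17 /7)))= -33268194632 /533715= -62333.26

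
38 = 38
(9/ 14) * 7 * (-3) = -27/ 2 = -13.50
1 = 1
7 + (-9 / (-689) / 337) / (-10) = 16253501 / 2321930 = 7.00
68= 68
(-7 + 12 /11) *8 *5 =-2600 /11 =-236.36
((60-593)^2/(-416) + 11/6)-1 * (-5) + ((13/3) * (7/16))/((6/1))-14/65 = -675.97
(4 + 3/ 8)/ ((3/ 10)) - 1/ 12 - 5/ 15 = 85/ 6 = 14.17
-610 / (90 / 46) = -2806 / 9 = -311.78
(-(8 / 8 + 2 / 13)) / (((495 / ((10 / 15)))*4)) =-0.00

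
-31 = -31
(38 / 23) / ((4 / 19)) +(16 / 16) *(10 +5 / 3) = 19.51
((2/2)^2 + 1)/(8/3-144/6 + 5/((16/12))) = -24/211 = -0.11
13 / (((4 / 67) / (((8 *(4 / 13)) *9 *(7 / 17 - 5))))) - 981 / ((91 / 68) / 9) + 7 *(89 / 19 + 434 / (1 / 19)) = 29023.65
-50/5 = -10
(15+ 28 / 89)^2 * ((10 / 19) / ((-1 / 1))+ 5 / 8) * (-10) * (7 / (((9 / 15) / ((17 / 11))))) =-27634313875 / 6621956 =-4173.13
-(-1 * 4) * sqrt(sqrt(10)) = 4 * 10^(1/ 4) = 7.11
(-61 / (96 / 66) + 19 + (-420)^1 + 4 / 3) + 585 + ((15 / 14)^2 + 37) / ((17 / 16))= 7169123 / 39984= 179.30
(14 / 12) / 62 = 7 / 372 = 0.02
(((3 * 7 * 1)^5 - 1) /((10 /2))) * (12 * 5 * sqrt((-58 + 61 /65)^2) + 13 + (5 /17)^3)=179291766191320 /63869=2807179792.88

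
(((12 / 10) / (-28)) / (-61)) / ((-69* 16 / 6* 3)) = -0.00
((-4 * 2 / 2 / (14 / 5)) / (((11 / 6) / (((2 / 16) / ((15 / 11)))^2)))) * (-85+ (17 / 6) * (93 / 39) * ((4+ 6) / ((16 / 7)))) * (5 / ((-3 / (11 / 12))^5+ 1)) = -0.00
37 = 37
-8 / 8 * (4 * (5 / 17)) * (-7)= 8.24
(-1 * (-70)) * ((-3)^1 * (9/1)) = -1890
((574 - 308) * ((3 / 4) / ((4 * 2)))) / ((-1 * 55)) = -399 / 880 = -0.45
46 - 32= 14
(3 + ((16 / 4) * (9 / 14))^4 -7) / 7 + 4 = 162600 / 16807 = 9.67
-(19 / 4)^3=-6859 / 64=-107.17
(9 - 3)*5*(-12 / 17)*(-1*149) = 53640 / 17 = 3155.29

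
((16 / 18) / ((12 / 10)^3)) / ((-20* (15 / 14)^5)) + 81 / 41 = 592358429 / 302626125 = 1.96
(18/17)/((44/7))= 63/374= 0.17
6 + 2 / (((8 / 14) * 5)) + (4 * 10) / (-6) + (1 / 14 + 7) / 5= 152 / 105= 1.45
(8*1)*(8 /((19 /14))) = 896 /19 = 47.16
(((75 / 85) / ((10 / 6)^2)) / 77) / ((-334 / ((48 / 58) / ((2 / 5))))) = -0.00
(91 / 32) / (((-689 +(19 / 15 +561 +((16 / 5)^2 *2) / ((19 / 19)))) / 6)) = -1575 / 9808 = -0.16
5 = 5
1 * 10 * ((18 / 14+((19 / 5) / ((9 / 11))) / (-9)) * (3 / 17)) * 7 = 4364 / 459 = 9.51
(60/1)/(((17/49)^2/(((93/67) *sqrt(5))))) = 13397580 *sqrt(5)/19363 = 1547.17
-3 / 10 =-0.30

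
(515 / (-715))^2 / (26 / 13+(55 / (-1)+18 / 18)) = -10609 / 1063348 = -0.01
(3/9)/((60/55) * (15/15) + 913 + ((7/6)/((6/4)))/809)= 26697/73210532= 0.00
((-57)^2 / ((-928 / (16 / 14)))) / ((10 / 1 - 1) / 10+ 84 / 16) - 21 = -180198 / 8323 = -21.65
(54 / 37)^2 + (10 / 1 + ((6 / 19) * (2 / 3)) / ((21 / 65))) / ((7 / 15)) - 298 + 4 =-342908420 / 1274539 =-269.05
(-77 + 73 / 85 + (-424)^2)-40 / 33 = 504054704 / 2805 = 179698.65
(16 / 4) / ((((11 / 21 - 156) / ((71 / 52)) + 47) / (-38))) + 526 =52670410 / 99703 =528.27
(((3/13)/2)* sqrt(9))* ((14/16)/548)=63/113984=0.00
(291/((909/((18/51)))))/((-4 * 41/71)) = -6887/140794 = -0.05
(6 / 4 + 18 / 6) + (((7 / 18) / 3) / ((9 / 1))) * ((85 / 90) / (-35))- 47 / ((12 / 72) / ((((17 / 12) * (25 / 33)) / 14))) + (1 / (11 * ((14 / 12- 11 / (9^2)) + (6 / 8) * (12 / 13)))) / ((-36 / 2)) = -17.12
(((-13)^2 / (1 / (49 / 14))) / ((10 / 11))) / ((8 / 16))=13013 / 10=1301.30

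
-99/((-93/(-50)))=-1650/31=-53.23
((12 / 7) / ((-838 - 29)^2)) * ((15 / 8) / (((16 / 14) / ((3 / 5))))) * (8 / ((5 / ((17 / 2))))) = 3 / 98260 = 0.00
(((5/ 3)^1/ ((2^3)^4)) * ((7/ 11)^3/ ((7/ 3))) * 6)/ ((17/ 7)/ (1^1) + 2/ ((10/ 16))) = 25725/ 536999936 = 0.00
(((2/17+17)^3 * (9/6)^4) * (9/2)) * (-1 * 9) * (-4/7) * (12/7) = 485031851793/481474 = 1007389.50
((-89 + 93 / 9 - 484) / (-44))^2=178084 / 1089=163.53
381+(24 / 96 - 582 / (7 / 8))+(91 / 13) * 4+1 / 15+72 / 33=-1171837 / 4620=-253.64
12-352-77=-417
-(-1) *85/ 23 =85/ 23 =3.70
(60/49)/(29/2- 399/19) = -0.19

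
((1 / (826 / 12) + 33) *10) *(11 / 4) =749925 / 826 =907.90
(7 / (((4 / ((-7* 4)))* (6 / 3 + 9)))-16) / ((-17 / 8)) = 1800 / 187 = 9.63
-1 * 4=-4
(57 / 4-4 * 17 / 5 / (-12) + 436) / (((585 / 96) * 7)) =30952 / 2925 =10.58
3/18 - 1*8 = -47/6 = -7.83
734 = 734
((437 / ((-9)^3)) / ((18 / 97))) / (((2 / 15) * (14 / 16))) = -423890 / 15309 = -27.69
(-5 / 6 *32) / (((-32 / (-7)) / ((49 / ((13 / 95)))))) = -162925 / 78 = -2088.78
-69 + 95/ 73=-4942/ 73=-67.70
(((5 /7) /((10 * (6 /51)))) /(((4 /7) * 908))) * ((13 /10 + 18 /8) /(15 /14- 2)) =-8449 /1888640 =-0.00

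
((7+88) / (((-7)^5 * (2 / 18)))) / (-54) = 95 / 100842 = 0.00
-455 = -455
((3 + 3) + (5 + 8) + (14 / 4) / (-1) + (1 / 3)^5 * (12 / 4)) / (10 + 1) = 2513 / 1782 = 1.41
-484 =-484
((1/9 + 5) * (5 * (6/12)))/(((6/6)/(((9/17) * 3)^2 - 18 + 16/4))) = -381455/2601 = -146.66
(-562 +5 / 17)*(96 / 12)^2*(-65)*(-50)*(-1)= 1986192000 / 17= 116834823.53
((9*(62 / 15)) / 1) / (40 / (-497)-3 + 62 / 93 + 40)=0.99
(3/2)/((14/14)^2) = 3/2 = 1.50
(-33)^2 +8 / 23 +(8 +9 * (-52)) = 14475 / 23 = 629.35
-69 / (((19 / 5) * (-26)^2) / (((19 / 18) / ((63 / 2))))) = -115 / 127764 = -0.00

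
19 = 19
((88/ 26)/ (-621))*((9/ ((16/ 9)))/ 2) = -33/ 2392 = -0.01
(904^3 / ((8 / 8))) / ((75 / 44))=32505583616 / 75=433407781.55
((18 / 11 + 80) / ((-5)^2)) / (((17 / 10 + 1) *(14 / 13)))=11674 / 10395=1.12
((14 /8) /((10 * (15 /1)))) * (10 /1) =7 /60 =0.12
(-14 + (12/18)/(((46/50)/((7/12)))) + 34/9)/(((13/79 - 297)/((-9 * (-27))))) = 8653581/1078700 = 8.02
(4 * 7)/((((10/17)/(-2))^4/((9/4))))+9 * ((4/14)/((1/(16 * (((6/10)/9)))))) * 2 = 36856761/4375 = 8424.40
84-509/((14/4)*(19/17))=-6134/133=-46.12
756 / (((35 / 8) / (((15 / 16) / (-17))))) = -162 / 17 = -9.53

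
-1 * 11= -11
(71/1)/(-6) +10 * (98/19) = 4531/114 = 39.75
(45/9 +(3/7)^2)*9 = 2286/49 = 46.65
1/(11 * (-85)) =-1/935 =-0.00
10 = 10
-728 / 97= -7.51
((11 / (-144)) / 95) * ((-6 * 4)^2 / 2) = -22 / 95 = -0.23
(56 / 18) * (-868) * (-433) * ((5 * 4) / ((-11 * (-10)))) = 212598.63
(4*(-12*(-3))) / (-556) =-36 / 139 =-0.26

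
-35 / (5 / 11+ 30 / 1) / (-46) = 77 / 3082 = 0.02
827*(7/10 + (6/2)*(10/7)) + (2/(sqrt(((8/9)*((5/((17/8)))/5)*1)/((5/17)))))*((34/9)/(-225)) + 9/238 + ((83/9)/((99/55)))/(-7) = 198683483/48195 - 17*sqrt(5)/1350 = 4122.46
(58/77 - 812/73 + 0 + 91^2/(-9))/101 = -47072111/5109489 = -9.21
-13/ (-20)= 13/ 20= 0.65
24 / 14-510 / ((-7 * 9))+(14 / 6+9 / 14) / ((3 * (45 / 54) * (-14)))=953 / 98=9.72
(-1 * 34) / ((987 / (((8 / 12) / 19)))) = -68 / 56259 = -0.00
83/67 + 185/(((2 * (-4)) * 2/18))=-110891/536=-206.89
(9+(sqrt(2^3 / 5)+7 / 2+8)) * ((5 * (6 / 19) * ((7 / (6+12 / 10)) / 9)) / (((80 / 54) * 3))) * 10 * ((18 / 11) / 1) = 13.67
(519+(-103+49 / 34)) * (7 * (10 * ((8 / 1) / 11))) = 21251.55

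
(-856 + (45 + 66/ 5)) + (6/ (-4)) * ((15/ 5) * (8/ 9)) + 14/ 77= -44089/ 55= -801.62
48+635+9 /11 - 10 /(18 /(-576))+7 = 11119 /11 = 1010.82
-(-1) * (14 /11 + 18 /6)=47 /11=4.27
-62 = -62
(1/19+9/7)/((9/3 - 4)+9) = 89/532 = 0.17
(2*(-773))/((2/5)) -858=-4723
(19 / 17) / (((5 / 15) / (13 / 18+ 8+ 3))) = 4009 / 102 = 39.30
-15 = -15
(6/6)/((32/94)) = 47/16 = 2.94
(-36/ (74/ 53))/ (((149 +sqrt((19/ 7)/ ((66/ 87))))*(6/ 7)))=-25538898/ 126480911 +1113*sqrt(84854)/ 126480911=-0.20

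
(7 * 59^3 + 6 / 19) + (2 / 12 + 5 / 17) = 2786173019 / 1938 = 1437653.78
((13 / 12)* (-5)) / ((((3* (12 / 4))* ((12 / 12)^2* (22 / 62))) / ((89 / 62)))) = -5785 / 2376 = -2.43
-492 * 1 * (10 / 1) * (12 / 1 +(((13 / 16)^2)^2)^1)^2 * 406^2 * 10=-84167601834412416075 / 67108864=-1254195002234.17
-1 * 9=-9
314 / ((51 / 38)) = 11932 / 51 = 233.96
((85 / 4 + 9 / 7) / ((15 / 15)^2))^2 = 398161 / 784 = 507.86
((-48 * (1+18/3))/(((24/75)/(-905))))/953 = 950250/953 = 997.11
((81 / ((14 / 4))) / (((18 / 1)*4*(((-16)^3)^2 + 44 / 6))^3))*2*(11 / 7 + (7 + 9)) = 369 / 799705478329701600599936000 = 0.00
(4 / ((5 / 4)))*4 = 64 / 5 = 12.80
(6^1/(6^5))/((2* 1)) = 1/2592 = 0.00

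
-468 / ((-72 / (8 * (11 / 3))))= 190.67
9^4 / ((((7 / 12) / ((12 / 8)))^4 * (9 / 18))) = 1377495072 / 2401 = 573717.23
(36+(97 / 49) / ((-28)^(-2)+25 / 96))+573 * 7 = 4991169 / 1231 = 4054.56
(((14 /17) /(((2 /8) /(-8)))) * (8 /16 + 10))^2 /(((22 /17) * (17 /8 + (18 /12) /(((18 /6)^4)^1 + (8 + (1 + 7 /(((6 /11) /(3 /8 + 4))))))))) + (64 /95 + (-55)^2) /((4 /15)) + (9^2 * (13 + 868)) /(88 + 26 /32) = 96457486565315061 /2420017242412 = 39858.18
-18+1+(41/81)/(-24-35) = -81284/4779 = -17.01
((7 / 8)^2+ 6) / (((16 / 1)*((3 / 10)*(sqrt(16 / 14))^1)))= 2165*sqrt(14) / 6144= 1.32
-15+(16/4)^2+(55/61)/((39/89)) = 7274/2379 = 3.06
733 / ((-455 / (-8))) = 12.89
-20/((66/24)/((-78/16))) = 390/11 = 35.45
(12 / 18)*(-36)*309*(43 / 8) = -39861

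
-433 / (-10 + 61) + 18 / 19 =-7309 / 969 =-7.54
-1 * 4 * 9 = -36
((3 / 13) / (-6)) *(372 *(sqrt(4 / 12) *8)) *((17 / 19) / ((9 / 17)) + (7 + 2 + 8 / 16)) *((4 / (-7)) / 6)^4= -15185536 *sqrt(3) / 432331263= -0.06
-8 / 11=-0.73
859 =859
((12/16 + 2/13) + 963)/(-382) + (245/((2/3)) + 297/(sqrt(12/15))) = 297 * sqrt(5)/2 + 7249897/19864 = 697.03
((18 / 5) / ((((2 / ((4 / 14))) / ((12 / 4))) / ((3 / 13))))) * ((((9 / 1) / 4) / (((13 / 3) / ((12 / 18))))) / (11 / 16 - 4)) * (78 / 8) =-0.36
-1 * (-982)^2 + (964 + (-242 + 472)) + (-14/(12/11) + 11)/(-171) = -988171369/1026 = -963129.99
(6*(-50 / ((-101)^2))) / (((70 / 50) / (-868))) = 18.23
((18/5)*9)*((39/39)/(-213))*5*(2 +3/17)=-1998/1207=-1.66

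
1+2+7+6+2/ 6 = 49/ 3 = 16.33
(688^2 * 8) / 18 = 210375.11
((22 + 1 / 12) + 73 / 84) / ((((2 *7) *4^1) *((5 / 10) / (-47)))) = -11327 / 294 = -38.53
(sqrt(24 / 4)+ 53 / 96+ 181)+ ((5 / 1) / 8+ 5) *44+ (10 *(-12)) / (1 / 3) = sqrt(6)+ 6629 / 96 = 71.50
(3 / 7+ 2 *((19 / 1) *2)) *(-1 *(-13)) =6955 / 7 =993.57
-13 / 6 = -2.17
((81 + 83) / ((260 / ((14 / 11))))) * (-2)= -1.61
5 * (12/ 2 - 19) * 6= -390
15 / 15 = 1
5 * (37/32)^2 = 6.68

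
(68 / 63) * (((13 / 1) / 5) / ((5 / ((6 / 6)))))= 884 / 1575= 0.56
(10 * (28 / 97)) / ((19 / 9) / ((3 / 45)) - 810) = -168 / 45299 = -0.00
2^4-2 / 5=15.60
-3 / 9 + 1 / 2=1 / 6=0.17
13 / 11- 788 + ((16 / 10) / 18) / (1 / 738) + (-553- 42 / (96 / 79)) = -1151727 / 880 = -1308.78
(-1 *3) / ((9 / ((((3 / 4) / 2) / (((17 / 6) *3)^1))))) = -1 / 68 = -0.01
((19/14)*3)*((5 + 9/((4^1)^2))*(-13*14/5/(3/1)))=-21983/80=-274.79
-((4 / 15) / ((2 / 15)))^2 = -4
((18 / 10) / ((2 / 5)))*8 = 36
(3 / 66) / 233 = 1 / 5126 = 0.00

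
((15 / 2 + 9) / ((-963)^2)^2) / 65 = 11 / 37267241360310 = 0.00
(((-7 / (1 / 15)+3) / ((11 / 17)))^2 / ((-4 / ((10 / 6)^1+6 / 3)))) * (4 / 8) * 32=-4009008 / 11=-364455.27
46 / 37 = 1.24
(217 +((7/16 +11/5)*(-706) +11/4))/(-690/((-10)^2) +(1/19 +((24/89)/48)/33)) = 3665866479/15283768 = 239.85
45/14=3.21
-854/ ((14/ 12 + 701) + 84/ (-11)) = -56364/ 45839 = -1.23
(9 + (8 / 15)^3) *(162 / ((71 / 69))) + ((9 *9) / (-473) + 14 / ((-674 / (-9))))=2038317541668 / 1414683875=1440.83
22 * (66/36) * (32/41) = 3872/123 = 31.48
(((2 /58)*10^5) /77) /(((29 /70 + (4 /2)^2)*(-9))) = -1000000 /887139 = -1.13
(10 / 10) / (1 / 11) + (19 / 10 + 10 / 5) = 149 / 10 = 14.90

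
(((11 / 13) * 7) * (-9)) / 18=-77 / 26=-2.96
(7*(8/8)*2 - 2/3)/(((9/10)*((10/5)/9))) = 200/3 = 66.67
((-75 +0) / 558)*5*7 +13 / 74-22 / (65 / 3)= -1240001 / 223665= -5.54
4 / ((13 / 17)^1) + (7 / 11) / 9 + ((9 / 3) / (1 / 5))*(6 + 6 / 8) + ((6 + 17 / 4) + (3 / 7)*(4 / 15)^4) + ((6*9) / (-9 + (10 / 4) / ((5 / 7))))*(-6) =5936235091 / 33783750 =175.71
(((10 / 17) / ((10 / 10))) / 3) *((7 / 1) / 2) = 35 / 51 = 0.69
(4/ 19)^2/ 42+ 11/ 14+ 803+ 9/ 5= 61071533/ 75810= 805.59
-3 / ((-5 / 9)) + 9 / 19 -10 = -392 / 95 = -4.13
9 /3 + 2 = 5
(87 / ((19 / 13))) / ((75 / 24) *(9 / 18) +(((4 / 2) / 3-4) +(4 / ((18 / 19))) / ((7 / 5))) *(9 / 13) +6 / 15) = 2744560 / 80351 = 34.16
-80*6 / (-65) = 96 / 13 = 7.38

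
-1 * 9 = -9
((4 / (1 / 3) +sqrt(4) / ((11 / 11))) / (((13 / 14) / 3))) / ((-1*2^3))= -147 / 26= -5.65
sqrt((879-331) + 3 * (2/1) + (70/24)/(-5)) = sqrt(19923)/6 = 23.52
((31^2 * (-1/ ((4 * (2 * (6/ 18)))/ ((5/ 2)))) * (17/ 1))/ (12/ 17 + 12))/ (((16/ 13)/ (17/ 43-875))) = 28288087295/ 33024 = 856591.79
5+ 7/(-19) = 4.63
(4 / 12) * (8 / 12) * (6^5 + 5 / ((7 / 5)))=1728.79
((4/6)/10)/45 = 1/675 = 0.00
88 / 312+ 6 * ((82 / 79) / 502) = 227713 / 773331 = 0.29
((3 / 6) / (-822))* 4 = -1 / 411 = -0.00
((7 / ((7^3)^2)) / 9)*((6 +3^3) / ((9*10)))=11 / 4537890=0.00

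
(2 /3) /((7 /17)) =34 /21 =1.62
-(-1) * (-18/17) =-18/17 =-1.06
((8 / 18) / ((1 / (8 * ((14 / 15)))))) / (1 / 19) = 8512 / 135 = 63.05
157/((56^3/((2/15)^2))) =157/9878400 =0.00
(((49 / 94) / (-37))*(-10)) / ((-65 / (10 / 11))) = -490 / 248677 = -0.00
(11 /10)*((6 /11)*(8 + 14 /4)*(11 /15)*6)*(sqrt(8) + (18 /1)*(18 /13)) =1518*sqrt(2) /25 + 245916 /325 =842.54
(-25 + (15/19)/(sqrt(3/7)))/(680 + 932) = -25/1612 + 5*sqrt(21)/30628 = -0.01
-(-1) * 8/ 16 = 0.50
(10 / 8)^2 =25 / 16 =1.56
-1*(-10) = 10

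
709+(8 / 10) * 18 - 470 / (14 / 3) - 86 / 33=716192 / 1155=620.08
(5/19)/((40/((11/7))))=11/1064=0.01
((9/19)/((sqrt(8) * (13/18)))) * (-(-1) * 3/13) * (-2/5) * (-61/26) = 14823 * sqrt(2)/417430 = 0.05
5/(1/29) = 145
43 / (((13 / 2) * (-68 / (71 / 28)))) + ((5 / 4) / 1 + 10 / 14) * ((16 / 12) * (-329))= -32001119 / 37128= -861.91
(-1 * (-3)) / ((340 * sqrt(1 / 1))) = 3 / 340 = 0.01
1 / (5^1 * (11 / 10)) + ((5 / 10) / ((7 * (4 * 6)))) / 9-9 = -293317 / 33264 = -8.82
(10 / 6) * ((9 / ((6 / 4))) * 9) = 90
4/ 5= 0.80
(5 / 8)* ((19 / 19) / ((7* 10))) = 1 / 112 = 0.01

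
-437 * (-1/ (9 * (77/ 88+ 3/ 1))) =3496/ 279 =12.53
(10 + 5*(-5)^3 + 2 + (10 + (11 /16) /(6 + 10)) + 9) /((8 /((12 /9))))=-152053 /1536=-98.99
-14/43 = -0.33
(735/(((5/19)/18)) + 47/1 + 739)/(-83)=-51060/83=-615.18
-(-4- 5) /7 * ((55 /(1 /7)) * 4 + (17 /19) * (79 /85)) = 1317411 /665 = 1981.07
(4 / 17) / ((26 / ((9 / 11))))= 18 / 2431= 0.01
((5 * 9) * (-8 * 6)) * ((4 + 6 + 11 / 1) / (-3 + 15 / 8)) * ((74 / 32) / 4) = 23310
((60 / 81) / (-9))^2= 400 / 59049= 0.01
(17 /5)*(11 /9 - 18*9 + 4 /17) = -24563 /45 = -545.84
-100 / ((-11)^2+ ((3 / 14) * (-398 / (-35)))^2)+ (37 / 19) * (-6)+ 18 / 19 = -834206018 / 72384623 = -11.52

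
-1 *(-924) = 924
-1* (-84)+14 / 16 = 679 / 8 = 84.88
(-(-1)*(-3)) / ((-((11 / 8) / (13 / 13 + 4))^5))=307200000 / 161051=1907.47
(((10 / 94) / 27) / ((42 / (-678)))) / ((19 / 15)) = -2825 / 56259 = -0.05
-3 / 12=-1 / 4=-0.25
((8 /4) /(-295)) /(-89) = 2 /26255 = 0.00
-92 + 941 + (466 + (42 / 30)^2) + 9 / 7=230693 / 175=1318.25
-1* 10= -10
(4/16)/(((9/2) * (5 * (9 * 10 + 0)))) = 1/8100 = 0.00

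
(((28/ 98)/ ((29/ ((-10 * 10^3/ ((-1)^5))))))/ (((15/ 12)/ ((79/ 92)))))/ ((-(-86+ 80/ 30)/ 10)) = 37920/ 4669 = 8.12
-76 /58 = -38 /29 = -1.31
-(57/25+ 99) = -2532/25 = -101.28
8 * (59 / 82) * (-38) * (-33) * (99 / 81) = 1085128 / 123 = 8822.18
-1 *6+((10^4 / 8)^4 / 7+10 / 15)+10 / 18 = 21972656249699 / 63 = 348772321423.79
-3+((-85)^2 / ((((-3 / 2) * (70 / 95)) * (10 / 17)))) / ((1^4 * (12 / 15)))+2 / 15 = -3890261 / 280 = -13893.79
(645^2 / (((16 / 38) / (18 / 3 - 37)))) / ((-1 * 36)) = 27226525 / 32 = 850828.91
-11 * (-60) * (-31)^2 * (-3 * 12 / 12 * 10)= -19027800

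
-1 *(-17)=17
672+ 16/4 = 676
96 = 96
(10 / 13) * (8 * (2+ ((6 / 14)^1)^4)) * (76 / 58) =16.40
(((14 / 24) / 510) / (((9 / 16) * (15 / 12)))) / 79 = 56 / 2719575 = 0.00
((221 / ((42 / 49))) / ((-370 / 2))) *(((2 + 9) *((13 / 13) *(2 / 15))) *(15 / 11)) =-1547 / 555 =-2.79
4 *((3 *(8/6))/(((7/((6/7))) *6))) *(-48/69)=-256/1127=-0.23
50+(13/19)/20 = 19013/380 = 50.03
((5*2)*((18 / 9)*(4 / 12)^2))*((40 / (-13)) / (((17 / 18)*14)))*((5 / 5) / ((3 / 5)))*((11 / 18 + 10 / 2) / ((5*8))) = -5050 / 41769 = -0.12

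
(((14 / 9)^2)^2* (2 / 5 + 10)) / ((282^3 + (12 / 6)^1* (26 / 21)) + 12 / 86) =300643616 / 110719449459855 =0.00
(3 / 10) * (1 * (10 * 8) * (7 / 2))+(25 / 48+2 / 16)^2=194497 / 2304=84.42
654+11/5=3281/5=656.20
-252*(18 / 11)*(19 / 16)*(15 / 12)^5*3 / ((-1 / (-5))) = -504984375 / 22528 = -22415.85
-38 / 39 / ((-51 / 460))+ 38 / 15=112594 / 9945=11.32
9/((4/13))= 117/4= 29.25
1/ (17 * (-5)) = -1/ 85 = -0.01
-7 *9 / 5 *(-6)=378 / 5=75.60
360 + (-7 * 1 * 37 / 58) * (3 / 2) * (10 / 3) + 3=19759 / 58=340.67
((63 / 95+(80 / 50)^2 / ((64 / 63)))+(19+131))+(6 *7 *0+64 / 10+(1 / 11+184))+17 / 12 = 21637189 / 62700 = 345.09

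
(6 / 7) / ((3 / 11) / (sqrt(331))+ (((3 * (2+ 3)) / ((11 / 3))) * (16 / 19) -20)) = -1436156040 / 27738174457 -71478 * sqrt(331) / 27738174457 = -0.05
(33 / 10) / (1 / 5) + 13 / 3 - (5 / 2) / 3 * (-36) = 305 / 6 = 50.83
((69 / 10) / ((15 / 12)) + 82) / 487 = 2188 / 12175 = 0.18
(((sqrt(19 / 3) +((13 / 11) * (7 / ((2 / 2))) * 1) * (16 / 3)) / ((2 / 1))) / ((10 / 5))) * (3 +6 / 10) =41.97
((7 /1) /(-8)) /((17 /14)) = -49 /68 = -0.72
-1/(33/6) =-2/11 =-0.18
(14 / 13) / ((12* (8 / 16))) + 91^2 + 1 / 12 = 1291877 / 156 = 8281.26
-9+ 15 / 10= -15 / 2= -7.50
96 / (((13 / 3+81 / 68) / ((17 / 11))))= 26.86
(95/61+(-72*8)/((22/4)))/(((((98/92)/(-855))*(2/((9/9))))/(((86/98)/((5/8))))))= 93660808104/1611071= 58135.74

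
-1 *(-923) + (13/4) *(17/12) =927.60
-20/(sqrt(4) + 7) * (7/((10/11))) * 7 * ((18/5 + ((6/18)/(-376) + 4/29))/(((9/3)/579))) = -63584527237/736020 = -86389.67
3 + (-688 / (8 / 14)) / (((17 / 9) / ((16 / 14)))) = -12333 / 17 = -725.47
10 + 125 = 135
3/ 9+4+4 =25/ 3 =8.33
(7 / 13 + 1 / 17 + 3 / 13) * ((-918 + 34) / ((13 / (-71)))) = 51972 / 13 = 3997.85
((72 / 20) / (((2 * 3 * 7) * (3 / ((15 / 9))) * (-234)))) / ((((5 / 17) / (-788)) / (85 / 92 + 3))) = 1208989 / 565110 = 2.14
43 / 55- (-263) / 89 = 18292 / 4895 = 3.74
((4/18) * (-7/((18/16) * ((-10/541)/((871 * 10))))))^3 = 146994243787999057235968/531441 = 276595602875952471.18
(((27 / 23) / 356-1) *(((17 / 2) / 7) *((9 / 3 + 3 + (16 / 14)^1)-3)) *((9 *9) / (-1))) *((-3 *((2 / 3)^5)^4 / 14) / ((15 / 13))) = -3427785048064 / 151120033976205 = -0.02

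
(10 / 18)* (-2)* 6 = -20 / 3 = -6.67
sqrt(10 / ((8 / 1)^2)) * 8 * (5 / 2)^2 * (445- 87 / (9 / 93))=-5675 * sqrt(10) / 2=-8972.96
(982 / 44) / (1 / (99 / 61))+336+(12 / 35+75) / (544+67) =971435949 / 2608970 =372.34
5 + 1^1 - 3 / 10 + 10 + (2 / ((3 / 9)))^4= 13117 / 10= 1311.70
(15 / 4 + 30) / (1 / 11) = 1485 / 4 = 371.25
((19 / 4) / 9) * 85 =1615 / 36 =44.86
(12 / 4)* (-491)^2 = 723243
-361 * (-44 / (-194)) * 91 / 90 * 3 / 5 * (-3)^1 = 361361 / 2425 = 149.01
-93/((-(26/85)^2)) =671925/676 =993.97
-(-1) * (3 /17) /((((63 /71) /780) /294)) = 775320 /17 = 45607.06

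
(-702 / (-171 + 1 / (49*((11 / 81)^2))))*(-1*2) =-462462 / 55961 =-8.26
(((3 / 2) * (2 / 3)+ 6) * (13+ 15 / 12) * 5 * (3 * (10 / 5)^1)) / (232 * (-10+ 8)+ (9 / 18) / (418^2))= -6.45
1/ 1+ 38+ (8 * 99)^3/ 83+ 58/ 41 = 20368654139/ 3403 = 5985499.31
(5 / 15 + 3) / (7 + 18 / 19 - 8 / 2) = 38 / 45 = 0.84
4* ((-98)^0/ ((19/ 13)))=52/ 19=2.74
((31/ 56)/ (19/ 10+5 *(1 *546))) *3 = 465/ 764932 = 0.00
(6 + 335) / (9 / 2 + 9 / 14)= 2387 / 36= 66.31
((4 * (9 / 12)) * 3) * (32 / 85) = 288 / 85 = 3.39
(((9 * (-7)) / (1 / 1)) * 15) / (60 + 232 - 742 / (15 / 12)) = 3.13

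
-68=-68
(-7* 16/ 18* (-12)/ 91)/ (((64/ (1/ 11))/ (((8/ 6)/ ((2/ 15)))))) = 5/ 429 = 0.01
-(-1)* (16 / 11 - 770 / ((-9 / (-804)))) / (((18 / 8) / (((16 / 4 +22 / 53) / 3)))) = -236070848 / 5247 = -44991.59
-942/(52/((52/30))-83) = 942/53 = 17.77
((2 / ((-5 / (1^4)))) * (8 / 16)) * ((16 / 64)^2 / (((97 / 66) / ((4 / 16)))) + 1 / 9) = -3401 / 139680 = -0.02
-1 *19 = -19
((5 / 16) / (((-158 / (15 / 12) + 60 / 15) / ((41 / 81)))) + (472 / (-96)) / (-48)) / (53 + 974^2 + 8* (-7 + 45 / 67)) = 2687303 / 25206945991776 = 0.00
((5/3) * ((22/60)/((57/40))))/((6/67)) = 7370/1539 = 4.79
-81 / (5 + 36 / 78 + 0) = -1053 / 71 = -14.83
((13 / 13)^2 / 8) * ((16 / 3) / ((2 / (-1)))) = -1 / 3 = -0.33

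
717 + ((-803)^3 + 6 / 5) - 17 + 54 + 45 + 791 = -2588900179 / 5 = -517780035.80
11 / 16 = 0.69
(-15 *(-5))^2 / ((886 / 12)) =33750 / 443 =76.19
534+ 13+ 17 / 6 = 3299 / 6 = 549.83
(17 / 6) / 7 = 17 / 42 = 0.40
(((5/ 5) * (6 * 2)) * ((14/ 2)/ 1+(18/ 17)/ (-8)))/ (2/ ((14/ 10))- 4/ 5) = 49035/ 374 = 131.11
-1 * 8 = -8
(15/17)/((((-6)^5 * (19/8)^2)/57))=-10/8721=-0.00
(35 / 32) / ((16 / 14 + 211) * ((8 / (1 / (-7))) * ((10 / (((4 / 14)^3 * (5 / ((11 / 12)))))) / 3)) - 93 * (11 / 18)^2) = -945 / 268969448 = -0.00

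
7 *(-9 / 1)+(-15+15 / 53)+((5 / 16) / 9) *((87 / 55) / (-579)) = -1259229265 / 16202736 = -77.72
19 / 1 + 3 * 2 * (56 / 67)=1609 / 67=24.01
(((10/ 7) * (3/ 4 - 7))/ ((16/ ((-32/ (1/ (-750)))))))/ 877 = -93750/ 6139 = -15.27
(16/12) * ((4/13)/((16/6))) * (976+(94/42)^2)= 865250/5733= 150.92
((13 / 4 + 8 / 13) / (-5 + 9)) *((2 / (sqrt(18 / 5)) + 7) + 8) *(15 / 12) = 335 *sqrt(10) / 832 + 15075 / 832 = 19.39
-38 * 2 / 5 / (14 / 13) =-14.11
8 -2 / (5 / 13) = 14 / 5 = 2.80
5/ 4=1.25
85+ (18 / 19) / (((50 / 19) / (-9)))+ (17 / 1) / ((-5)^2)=2061 / 25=82.44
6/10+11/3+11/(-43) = 2587/645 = 4.01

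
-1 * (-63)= 63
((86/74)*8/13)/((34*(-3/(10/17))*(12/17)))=-0.01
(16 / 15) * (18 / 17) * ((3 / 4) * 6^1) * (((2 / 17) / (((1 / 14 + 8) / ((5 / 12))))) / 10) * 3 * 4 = 6048 / 163285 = 0.04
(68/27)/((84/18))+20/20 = 97/63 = 1.54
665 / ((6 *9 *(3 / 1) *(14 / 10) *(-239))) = -475 / 38718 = -0.01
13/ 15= 0.87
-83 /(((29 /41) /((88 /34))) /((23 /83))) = -41492 /493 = -84.16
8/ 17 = 0.47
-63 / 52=-1.21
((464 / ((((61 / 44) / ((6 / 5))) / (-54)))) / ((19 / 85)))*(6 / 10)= -337353984 / 5795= -58214.67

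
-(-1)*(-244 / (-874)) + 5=2307 / 437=5.28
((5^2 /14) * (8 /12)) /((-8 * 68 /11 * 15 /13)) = -715 /34272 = -0.02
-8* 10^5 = -800000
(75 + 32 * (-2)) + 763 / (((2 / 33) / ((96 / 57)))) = 403073 / 19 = 21214.37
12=12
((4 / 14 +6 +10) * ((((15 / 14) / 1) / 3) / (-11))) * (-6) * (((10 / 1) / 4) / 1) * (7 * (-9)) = -38475 / 77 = -499.68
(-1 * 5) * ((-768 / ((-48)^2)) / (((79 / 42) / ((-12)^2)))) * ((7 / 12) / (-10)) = -588 / 79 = -7.44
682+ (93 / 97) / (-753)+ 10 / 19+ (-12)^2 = 382344699 / 462593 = 826.53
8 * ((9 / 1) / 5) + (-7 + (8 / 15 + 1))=134 / 15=8.93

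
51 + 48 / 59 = 3057 / 59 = 51.81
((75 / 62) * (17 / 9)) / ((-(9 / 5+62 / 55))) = -23375 / 29946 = -0.78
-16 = -16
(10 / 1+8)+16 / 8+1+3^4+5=107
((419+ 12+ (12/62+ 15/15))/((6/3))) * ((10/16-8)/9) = -131747/744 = -177.08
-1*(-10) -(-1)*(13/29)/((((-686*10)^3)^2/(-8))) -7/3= 8689214958450155863999961/1133375864145672504000000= 7.67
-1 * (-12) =12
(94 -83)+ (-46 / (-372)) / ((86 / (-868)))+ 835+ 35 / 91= 1417294 / 1677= 845.14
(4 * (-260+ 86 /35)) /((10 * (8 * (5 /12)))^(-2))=-72112000 /63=-1144634.92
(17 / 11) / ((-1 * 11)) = -17 / 121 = -0.14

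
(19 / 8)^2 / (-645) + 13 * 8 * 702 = 3013769879 / 41280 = 73007.99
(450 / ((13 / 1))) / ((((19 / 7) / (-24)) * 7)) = -10800 / 247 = -43.72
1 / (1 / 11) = 11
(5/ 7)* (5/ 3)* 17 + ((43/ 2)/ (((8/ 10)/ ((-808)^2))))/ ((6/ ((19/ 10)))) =5556164.90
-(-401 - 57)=458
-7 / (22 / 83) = -26.41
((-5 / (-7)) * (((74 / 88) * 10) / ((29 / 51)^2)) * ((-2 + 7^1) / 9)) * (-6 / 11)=-4009875 / 712327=-5.63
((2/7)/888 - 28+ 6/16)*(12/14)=-171715/7252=-23.68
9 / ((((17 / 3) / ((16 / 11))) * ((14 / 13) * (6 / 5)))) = 2340 / 1309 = 1.79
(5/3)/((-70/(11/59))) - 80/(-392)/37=691/641802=0.00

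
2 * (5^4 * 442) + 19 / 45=24862519 / 45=552500.42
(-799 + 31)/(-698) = 384/349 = 1.10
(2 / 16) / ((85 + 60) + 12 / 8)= 1 / 1172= 0.00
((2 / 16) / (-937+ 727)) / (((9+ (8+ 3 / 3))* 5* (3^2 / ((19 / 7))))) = -19 / 9525600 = -0.00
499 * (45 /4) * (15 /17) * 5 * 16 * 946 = 6372729000 /17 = 374866411.76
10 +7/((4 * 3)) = 127/12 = 10.58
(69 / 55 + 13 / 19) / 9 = 2026 / 9405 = 0.22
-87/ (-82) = 87/ 82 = 1.06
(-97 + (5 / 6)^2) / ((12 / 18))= -3467 / 24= -144.46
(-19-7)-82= -108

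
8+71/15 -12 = 11/15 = 0.73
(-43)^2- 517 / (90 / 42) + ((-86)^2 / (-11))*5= -1754.08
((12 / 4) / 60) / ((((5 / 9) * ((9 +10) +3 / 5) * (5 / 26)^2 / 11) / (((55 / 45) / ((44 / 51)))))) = 94809 / 49000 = 1.93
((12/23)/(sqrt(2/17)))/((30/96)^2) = 1536*sqrt(34)/575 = 15.58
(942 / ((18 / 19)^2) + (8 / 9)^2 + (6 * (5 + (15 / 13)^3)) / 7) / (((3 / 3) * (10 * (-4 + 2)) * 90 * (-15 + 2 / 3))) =61182167 / 1494838800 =0.04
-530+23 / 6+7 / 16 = -525.73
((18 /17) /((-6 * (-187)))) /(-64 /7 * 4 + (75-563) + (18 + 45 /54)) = -126 /67525139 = -0.00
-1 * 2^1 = -2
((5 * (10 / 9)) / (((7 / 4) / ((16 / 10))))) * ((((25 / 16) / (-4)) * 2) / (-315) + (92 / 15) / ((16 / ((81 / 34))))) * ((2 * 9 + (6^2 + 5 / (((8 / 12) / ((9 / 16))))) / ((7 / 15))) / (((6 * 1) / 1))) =406885781 / 5037984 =80.76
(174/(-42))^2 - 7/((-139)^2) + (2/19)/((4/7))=624074587/35975702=17.35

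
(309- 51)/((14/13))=239.57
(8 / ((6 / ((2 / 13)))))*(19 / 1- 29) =-2.05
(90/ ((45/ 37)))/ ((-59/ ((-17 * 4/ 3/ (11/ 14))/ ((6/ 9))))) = 35224/ 649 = 54.27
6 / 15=0.40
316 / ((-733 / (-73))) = 23068 / 733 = 31.47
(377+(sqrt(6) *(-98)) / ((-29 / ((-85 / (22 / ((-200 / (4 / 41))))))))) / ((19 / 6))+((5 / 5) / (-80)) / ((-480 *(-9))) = 781747181 / 6566400+51229500 *sqrt(6) / 6061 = 20822.92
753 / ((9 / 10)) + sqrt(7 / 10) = sqrt(70) / 10 + 2510 / 3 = 837.50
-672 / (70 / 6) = -288 / 5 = -57.60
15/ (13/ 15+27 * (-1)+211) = 225/ 2773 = 0.08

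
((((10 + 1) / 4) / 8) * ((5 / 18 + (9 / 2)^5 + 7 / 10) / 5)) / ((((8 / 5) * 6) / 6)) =29244743 / 368640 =79.33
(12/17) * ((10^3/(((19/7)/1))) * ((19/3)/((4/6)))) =42000/17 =2470.59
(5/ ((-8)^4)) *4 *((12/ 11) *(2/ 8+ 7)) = 435/ 11264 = 0.04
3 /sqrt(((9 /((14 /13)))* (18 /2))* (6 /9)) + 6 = sqrt(273) /39 + 6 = 6.42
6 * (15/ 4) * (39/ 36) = 195/ 8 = 24.38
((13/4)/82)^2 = 169/107584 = 0.00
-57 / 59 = -0.97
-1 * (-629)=629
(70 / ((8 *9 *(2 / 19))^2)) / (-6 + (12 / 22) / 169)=-23488465 / 115582464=-0.20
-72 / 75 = -24 / 25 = -0.96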